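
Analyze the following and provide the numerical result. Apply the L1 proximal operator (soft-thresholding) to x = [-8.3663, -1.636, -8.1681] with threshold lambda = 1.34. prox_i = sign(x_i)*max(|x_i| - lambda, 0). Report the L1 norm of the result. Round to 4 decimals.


Soft-thresholding with lambda = 1.34:
prox(-8.3663) = sign(-8.3663)*max(|-8.3663| - 1.34, 0) = -7.0263
prox(-1.636) = sign(-1.636)*max(|-1.636| - 1.34, 0) = -0.296
prox(-8.1681) = sign(-8.1681)*max(|-8.1681| - 1.34, 0) = -6.8281
prox(x) = [-7.0263, -0.296, -6.8281]
||prox(x)||_1 = 7.0263 + 0.296 + 6.8281 = 14.1504


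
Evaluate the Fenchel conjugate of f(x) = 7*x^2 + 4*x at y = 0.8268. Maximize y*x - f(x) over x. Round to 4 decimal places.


f*(y) = sup_x {y*x - a*x^2 - b*x} = sup_x {(y-b)*x - a*x^2}
FOC: (y - b) - 2a*x = 0 => x* = (y - b)/(2a)
x* = (0.8268 - 4)/(2*7) = -0.2267
f*(0.8268) = (y-b)^2/(4a) = (0.8268 - 4)^2/(4*7)
= 10.0692/28 = 0.3596


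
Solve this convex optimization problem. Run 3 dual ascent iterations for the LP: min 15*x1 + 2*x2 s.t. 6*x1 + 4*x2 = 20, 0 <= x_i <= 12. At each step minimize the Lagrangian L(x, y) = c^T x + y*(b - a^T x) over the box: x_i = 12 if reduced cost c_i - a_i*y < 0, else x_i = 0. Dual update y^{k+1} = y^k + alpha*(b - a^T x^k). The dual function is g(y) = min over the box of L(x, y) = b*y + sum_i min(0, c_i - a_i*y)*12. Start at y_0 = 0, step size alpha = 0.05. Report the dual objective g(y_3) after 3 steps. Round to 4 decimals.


Dual ascent for LP: min 15*x1 + 2*x2, 6*x1 + 4*x2 = 20, 0 <= x_i <= 12
Step 1: y^k = 0.0, reduced costs: (15.0, 2.0)
  x^k = (0.0, 0.0), subgradient = b - a^T x = 20.0
  y^{k+1} = 0.0 + 0.05*20.0 = 1.0
Step 2: y^k = 1.0, reduced costs: (9.0, -2.0)
  x^k = (0.0, 12.0), subgradient = b - a^T x = -28.0
  y^{k+1} = 1.0 + 0.05*-28.0 = -0.4
Step 3: y^k = -0.4, reduced costs: (17.4, 3.6)
  x^k = (0.0, 0.0), subgradient = b - a^T x = 20.0
  y^{k+1} = -0.4 + 0.05*20.0 = 0.6
Dual objective at y_3 = 0.6: reduced costs (11.4, -0.4), box minimizer x = (0.0, 12.0)
g(y_3) = b*y + (c1 - a1*y)*x1 + (c2 - a2*y)*x2 = 20*0.6 + 11.4*0.0 + (-0.4)*12.0 = 12.0 + 0.0 - 4.8 = 7.2


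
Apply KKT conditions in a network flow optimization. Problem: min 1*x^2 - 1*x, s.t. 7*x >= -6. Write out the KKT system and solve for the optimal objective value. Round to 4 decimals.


Step 1: Try lambda = 0 (constraint inactive).
Stationarity: 2*1*x - 1 = 0
x* = 1/(2*1) = 0.5
Check constraint: 7*0.5 = 3.5 >= -6 -- satisfied.
Step 2: Compute optimal value.
f(x*) = 1*0.5^2 - 1*0.5 = -0.25


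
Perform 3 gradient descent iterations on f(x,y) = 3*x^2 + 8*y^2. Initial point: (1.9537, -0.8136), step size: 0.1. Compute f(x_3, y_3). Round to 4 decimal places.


Gradient descent on f(x,y) = 3*x^2 + 8*y^2.
Starting point: (1.9537, -0.8136), alpha = 0.1
Step 1: grad_x = 2*3*1.9537 = 11.7222, grad_y = 2*8*-0.8136 = -13.0176
  x_1 = 1.9537 - 0.1*11.7222 = 0.7815
  y_1 = -0.8136 - 0.1*-13.0176 = 0.4882
Step 2: grad_x = 2*3*0.7815 = 4.6889, grad_y = 2*8*0.4882 = 7.8106
  x_2 = 0.7815 - 0.1*4.6889 = 0.3126
  y_2 = 0.4882 - 0.1*7.8106 = -0.2929
Step 3: grad_x = 2*3*0.3126 = 1.8756, grad_y = 2*8*-0.2929 = -4.6863
  x_3 = 0.3126 - 0.1*1.8756 = 0.125
  y_3 = -0.2929 - 0.1*-4.6863 = 0.1757
f(0.125, 0.1757) = 3*0.125^2 + 8*0.1757^2 = 0.294


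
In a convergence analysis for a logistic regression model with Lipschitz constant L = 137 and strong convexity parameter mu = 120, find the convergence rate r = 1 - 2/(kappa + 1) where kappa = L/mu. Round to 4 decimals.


Step 1: Compute the condition number.
kappa = L/mu = 137/120 = 1.1417
Step 2: Compute the convergence rate.
r = 1 - 2/(kappa + 1) = 1 - 2*mu/(L + mu) = (L - mu)/(L + mu) = 17/257 = 0.0661


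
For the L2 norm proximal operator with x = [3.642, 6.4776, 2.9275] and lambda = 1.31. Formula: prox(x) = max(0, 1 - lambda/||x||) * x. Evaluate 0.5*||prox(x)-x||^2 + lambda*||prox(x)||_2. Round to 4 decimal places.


Step 1: Compute ||x||.
||x|| = 7.9871
Step 2: Compute scaling factor.
scale = max(0, 1 - 1.31/7.9871) = 0.836
Step 3: prox(x) = [3.0447, 5.4152, 2.4473]
||prox(x)|| = 6.6771
Step 4: Proximal objective.
0.5*||prox-x||^2 = 0.8581
lambda*||prox|| = 8.747
Total = 9.605


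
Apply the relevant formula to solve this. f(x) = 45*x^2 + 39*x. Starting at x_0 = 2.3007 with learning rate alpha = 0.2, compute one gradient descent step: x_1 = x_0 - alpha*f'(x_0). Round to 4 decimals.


We compute the gradient at x_0 and apply the update.
f'(x) = 90*x + 39
f'(2.3007) = 90*2.3007 + 39 = 246.063
x_1 = 2.3007 - 0.2*246.063 = -46.9119


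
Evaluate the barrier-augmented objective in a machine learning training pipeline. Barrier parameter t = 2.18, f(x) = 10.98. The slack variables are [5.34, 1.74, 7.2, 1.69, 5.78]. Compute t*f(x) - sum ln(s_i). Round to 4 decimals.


Step 1: Compute log-barrier.
ln values: [1.6752, 0.5539, 1.9741, 0.5247, 1.7544]
phi = -(1.6752 + 0.5539 + 1.9741 + 0.5247 + 1.7544) = -6.4823
Step 2: Compute augmented objective.
t*f(x) = 2.18*10.98 = 23.9364
Total = 23.9364 - 6.4823 = 17.4541


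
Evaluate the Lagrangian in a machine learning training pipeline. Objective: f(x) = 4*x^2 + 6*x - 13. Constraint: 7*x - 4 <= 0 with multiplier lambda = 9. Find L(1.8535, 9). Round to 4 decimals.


Step 1: Evaluate f(x).
f(1.8535) = 4*1.8535^2 + 6*1.8535 - 13 = 11.8628
Step 2: Evaluate g(x).
g(1.8535) = 7*1.8535 - 4 = 8.9745
Step 3: Compute Lagrangian.
L = 11.8628 + 9*8.9745 = 92.6333


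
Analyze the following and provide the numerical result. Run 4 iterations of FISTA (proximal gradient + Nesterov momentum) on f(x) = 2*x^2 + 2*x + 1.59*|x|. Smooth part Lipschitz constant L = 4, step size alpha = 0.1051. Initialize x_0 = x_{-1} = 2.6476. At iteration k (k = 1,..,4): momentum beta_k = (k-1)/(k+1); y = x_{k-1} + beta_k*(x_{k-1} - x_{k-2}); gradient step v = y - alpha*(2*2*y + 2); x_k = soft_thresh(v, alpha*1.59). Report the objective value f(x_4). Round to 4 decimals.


FISTA on f(x) = 2*x^2 + 2*x + 1.59*|x|
L = 4, alpha = 0.1051
Iteration 1: beta = 0.0, y = 2.6476 + 0.0*(2.6476 - 2.6476) = 2.6476
  grad(y) = 12.5904, v = y - alpha*grad = 1.3243
  prox(v) = soft_thresh(1.3243, 0.1671) = 1.1572
Iteration 2: beta = 0.3333, y = 1.1572 + 0.3333*(1.1572 - 2.6476) = 0.6605
  grad(y) = 4.6418, v = y - alpha*grad = 0.1726
  prox(v) = soft_thresh(0.1726, 0.1671) = 0.0055
Iteration 3: beta = 0.5, y = 0.0055 + 0.5*(0.0055 - 1.1572) = -0.5704
  grad(y) = -0.2815, v = y - alpha*grad = -0.5408
  prox(v) = soft_thresh(-0.5408, 0.1671) = -0.3737
Iteration 4: beta = 0.6, y = -0.3737 + 0.6*(-0.3737 - 0.0055) = -0.6012
  grad(y) = -0.4048, v = y - alpha*grad = -0.5587
  prox(v) = soft_thresh(-0.5587, 0.1671) = -0.3915
f(x_4) = 2*(-0.3915)^2 + 2*(-0.3915) + 1.59*|-0.3915| = 0.1461


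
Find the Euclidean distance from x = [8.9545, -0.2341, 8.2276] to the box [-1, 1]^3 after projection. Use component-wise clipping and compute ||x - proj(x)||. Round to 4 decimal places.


Project each component onto [-1, 1].
clip(8.9545) = 1.0, clip(-0.2341) = -0.2341, clip(8.2276) = 1.0
Projection = [1.0, -0.2341, 1.0]
Squared diffs: [63.2741, 0.0, 52.2382]
Distance = sqrt(115.5123) = 10.7477


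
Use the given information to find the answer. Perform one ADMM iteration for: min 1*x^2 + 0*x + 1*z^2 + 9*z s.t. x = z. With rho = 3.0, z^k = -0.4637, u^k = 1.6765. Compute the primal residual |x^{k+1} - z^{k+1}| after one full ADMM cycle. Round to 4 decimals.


ADMM iteration with rho = 3.0, z^k = -0.4637, u^k = 1.6765
Step 1: x-update.
Minimize 1*x^2 + 0*x + (3.0/2)*(x + 0.4637 + 1.6765)^2
FOC: (2*1 + 3.0)*x = 0 + 3.0*(-0.4637 - 1.6765)
x^{k+1} = -1.2841
Step 2: z-update.
Minimize 1*z^2 + 9*z + (3.0/2)*(-1.2841 - z + 1.6765)^2
FOC: (2*1 + 3.0)*z = -9 + 3.0*(-1.2841 + 1.6765)
z^{k+1} = -1.5646
Step 3: u-update.
u^{k+1} = 1.6765 - 1.2841 + 1.5646 = 1.957
Step 4: Primal residual = |-1.2841 + 1.5646| = 0.2805


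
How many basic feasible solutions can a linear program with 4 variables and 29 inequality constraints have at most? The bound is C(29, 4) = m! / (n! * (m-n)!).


Each vertex corresponds to some choice of n active constraints out of m, so the number of vertices is at most C(m, n) = m! / (n!(m-n)!).
m = 29, n = 4
Numerator: 29 * 28 * 27 * 26
Denominator: 4! = 24
C(29, 4) = 23751


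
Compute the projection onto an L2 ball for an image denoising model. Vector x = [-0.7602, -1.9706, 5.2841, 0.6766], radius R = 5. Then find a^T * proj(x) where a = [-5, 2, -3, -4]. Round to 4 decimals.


Step 1: Compute ||x|| (intermediates to 6 decimals).
||x|| = sqrt((-0.7602)^2 + (-1.9706)^2 + 5.2841^2 + 0.6766^2) = 5.730678
Step 2: Project.
Since ||x|| > R, scale = R/||x|| = 5/5.730678 = 0.872497, proj(x) = scale * x
proj(x) = [-0.663272, -1.719343, 4.610361, 0.590331]
Step 3: Dot product.
a^T * proj(x) = -5*(-0.663272) + 2*(-1.719343) - 3*4.610361 - 4*0.590331 = -16.3147


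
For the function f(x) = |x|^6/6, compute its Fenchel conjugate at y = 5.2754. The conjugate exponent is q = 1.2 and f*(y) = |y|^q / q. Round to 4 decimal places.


The conjugate exponent q satisfies 1/p + 1/q = 1.
p = 6, so q = 6/(6 - 1) = 1.2
|y|^q = 5.2754^1.2 = 7.3571
f*(5.2754) = 7.3571 / 1.2 = 6.1309


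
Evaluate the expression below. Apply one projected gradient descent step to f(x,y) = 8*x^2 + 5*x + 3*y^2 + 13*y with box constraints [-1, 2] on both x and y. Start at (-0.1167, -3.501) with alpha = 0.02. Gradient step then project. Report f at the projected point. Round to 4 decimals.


Step 1: Compute gradient at (-0.1167, -3.501).
grad_x = 2*8*-0.1167 + 5 = 3.1328
grad_y = 2*3*-3.501 + 13 = -8.006
Step 2: Gradient step.
x_raw = -0.1167 - 0.02*3.1328 = -0.1794
y_raw = -3.501 - 0.02*-8.006 = -3.3409
Step 3: Project onto [-1, 2].
x_proj = clip(-0.1794) = -0.1794
y_proj = clip(-3.3409) = -1.0
Step 4: Evaluate f.
f(-0.1794, -1.0) = -10.6394


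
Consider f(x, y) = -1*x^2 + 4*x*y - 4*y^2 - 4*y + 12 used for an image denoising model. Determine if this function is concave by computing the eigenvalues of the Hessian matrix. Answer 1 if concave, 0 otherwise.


The Hessian of f(x,y) = -1*x^2 + 4*x*y - 4*y^2 - 4*y + 12 is:
H = [[-2, 4], [4, -8]]
Trace = -2 - 8 = -10
Determinant = -2*-8 - (4)^2 = 0
Discriminant = (-10)^2 - 4*0 = 100.0
Eigenvalues: lambda_1 = -10.0, lambda_2 = 0.0
The function is concave.

1


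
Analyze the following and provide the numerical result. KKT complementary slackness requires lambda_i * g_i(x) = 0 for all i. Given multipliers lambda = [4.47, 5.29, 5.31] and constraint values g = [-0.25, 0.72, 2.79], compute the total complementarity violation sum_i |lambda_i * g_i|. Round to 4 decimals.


KKT complementary slackness check:
lambda_1 * g_1 = 4.47 * -0.25 = -1.1175
lambda_2 * g_2 = 5.29 * 0.72 = 3.8088
lambda_3 * g_3 = 5.31 * 2.79 = 14.8149
Total violation = 1.1175 + 3.8088 + 14.8149 = 19.7412


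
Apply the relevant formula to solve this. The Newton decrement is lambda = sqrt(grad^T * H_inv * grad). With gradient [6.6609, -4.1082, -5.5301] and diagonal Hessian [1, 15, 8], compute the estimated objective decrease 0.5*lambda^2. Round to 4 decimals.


Step 1: H is diagonal, so H^(-1) * g = [6.6609, -0.2739, -0.6913].
Step 2: g^T H^(-1) g = sum_i g_i^2 / H_ii
  = (6.6609)^2/1 + (-4.1082)^2/15 + (-5.5301)^2/8
  = 44.3676 + 1.1252 + 3.8228 = 49.3155
Step 3: Objective decrease = 0.5 * g^T H^(-1) g = 24.6577


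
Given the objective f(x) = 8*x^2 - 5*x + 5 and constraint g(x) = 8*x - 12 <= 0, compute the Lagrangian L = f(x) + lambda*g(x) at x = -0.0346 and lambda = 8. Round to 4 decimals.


Step 1: Evaluate f(x).
f(-0.0346) = 8*(-0.0346)^2 - 5*(-0.0346) + 5 = 5.1826
Step 2: Evaluate g(x).
g(-0.0346) = 8*-0.0346 - 12 = -12.2768
Step 3: Compute Lagrangian.
L = 5.1826 + 8*-12.2768 = -93.0318


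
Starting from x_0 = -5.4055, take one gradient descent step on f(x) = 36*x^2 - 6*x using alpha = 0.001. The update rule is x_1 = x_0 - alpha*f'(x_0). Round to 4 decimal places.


We compute the gradient at x_0 and apply the update.
f'(x) = 72*x - 6
f'(-5.4055) = 72*-5.4055 - 6 = -395.196
x_1 = -5.4055 - 0.001*-395.196 = -5.0103


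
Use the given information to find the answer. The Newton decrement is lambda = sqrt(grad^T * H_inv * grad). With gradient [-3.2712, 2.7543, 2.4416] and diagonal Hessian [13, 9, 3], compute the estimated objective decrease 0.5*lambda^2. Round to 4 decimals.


Step 1: H is diagonal, so H^(-1) * g = [-0.2516, 0.306, 0.8139].
Step 2: g^T H^(-1) g = sum_i g_i^2 / H_ii
  = (-3.2712)^2/13 + (2.7543)^2/9 + (2.4416)^2/3
  = 0.8231 + 0.8429 + 1.9871 = 3.6532
Step 3: Objective decrease = 0.5 * g^T H^(-1) g = 1.8266


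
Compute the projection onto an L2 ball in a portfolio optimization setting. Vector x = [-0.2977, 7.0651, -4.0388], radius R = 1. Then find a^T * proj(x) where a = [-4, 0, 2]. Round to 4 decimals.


Step 1: Compute ||x|| (intermediates to 6 decimals).
||x|| = sqrt((-0.2977)^2 + 7.0651^2 + (-4.0388)^2) = 8.143474
Step 2: Project.
Since ||x|| > R, scale = R/||x|| = 1/8.143474 = 0.122798, proj(x) = scale * x
proj(x) = [-0.036557, 0.86758, -0.495957]
Step 3: Dot product.
a^T * proj(x) = -4*(-0.036557) + 0*0.86758 + 2*(-0.495957) = -0.8457


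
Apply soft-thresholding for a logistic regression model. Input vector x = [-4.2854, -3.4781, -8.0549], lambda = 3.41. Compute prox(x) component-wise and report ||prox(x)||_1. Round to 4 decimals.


Soft-thresholding with lambda = 3.41:
prox(-4.2854) = sign(-4.2854)*max(|-4.2854| - 3.41, 0) = -0.8754
prox(-3.4781) = sign(-3.4781)*max(|-3.4781| - 3.41, 0) = -0.0681
prox(-8.0549) = sign(-8.0549)*max(|-8.0549| - 3.41, 0) = -4.6449
prox(x) = [-0.8754, -0.0681, -4.6449]
||prox(x)||_1 = 0.8754 + 0.0681 + 4.6449 = 5.5884


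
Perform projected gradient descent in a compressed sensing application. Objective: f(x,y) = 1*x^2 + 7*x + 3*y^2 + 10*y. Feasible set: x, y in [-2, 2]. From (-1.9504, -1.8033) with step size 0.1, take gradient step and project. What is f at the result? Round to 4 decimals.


Step 1: Compute gradient at (-1.9504, -1.8033).
grad_x = 2*1*-1.9504 + 7 = 3.0992
grad_y = 2*3*-1.8033 + 10 = -0.8198
Step 2: Gradient step.
x_raw = -1.9504 - 0.1*3.0992 = -2.2603
y_raw = -1.8033 - 0.1*-0.8198 = -1.7213
Step 3: Project onto [-2, 2].
x_proj = clip(-2.2603) = -2.0
y_proj = clip(-1.7213) = -1.7213
Step 4: Evaluate f.
f(-2.0, -1.7213) = -18.3244


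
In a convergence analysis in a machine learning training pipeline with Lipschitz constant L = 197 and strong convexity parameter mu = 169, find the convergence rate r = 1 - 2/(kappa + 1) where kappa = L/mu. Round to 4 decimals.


Step 1: Compute the condition number.
kappa = L/mu = 197/169 = 1.1657
Step 2: Compute the convergence rate.
r = 1 - 2/(kappa + 1) = 1 - 2*mu/(L + mu) = (L - mu)/(L + mu) = 28/366 = 0.0765


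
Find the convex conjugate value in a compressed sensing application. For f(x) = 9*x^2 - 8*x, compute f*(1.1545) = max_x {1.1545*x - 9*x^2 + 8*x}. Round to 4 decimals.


f*(y) = sup_x {y*x - a*x^2 - b*x} = sup_x {(y-b)*x - a*x^2}
FOC: (y - b) - 2a*x = 0 => x* = (y - b)/(2a)
x* = (1.1545 + 8)/(2*9) = 0.5086
f*(1.1545) = (y-b)^2/(4a) = (1.1545 + 8)^2/(4*9)
= 83.8049/36 = 2.3279


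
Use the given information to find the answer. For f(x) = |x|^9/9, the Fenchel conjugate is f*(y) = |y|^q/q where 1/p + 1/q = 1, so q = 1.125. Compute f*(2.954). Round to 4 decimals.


The conjugate exponent q satisfies 1/p + 1/q = 1.
p = 9, so q = 9/(9 - 1) = 1.125
|y|^q = 2.954^1.125 = 3.3823
f*(2.954) = 3.3823 / 1.125 = 3.0065


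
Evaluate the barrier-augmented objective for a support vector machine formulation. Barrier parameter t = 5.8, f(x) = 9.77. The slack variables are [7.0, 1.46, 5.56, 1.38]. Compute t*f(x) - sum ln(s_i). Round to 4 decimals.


Step 1: Compute log-barrier.
ln values: [1.9459, 0.3784, 1.7156, 0.3221]
phi = -(1.9459 + 0.3784 + 1.7156 + 0.3221) = -4.362
Step 2: Compute augmented objective.
t*f(x) = 5.8*9.77 = 56.666
Total = 56.666 - 4.362 = 52.304


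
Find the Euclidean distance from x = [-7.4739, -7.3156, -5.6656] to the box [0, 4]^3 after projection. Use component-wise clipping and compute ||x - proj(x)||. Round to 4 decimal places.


Project each component onto [0, 4].
clip(-7.4739) = 0.0, clip(-7.3156) = 0.0, clip(-5.6656) = 0.0
Projection = [0.0, 0.0, 0.0]
Squared diffs: [55.8592, 53.518, 32.099]
Distance = sqrt(141.4762) = 11.8944


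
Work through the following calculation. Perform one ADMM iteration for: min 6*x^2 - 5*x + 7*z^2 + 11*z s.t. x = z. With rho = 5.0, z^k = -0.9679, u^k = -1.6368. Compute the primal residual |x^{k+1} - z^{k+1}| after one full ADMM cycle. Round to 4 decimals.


ADMM iteration with rho = 5.0, z^k = -0.9679, u^k = -1.6368
Step 1: x-update.
Minimize 6*x^2 - 5*x + (5.0/2)*(x + 0.9679 - 1.6368)^2
FOC: (2*6 + 5.0)*x = 5 + 5.0*(-0.9679 + 1.6368)
x^{k+1} = 0.4909
Step 2: z-update.
Minimize 7*z^2 + 11*z + (5.0/2)*(0.4909 - z - 1.6368)^2
FOC: (2*7 + 5.0)*z = -11 + 5.0*(0.4909 - 1.6368)
z^{k+1} = -0.8805
Step 3: u-update.
u^{k+1} = -1.6368 + 0.4909 + 0.8805 = -0.2654
Step 4: Primal residual = |0.4909 + 0.8805| = 1.3714


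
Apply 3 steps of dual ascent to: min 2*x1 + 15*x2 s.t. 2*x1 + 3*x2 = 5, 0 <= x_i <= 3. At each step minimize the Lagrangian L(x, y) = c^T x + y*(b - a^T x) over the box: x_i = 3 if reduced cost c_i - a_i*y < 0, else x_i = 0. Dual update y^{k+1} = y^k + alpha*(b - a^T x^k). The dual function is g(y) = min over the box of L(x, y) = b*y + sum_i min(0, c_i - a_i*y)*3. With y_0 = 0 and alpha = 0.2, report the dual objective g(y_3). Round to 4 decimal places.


Dual ascent for LP: min 2*x1 + 15*x2, 2*x1 + 3*x2 = 5, 0 <= x_i <= 3
Step 1: y^k = 0.0, reduced costs: (2.0, 15.0)
  x^k = (0.0, 0.0), subgradient = b - a^T x = 5.0
  y^{k+1} = 0.0 + 0.2*5.0 = 1.0
Step 2: y^k = 1.0, reduced costs: (0.0, 12.0)
  x^k = (0.0, 0.0), subgradient = b - a^T x = 5.0
  y^{k+1} = 1.0 + 0.2*5.0 = 2.0
Step 3: y^k = 2.0, reduced costs: (-2.0, 9.0)
  x^k = (3.0, 0.0), subgradient = b - a^T x = -1.0
  y^{k+1} = 2.0 + 0.2*-1.0 = 1.8
Dual objective at y_3 = 1.8: reduced costs (-1.6, 9.6), box minimizer x = (3.0, 0.0)
g(y_3) = b*y + (c1 - a1*y)*x1 + (c2 - a2*y)*x2 = 5*1.8 + (-1.6)*3.0 + 9.6*0.0 = 9.0 - 4.8 + 0.0 = 4.2


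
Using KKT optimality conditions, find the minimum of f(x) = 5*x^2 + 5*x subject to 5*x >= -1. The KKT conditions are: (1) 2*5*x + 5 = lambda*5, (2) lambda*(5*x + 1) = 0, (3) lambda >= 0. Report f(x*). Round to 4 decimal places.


Step 1: Try lambda = 0 (constraint inactive).
x_unc = -5/(2*5) = -0.5
Check: 5*-0.5 = -2.5 < -1 -- violated!
Step 2: Constraint must be active: 5*x = -1
x* = -1/5 = -0.2
lambda = (2*5*(-0.2) + 5)/5 = 0.6
Step 3: Compute optimal value.
f(x*) = 5*(-0.2)^2 + 5*(-0.2) = -0.8


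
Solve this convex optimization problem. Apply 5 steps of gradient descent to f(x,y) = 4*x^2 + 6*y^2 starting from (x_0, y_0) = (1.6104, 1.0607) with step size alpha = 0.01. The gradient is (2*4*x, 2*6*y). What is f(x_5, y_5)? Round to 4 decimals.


Gradient descent on f(x,y) = 4*x^2 + 6*y^2.
Starting point: (1.6104, 1.0607), alpha = 0.01
Step 1: grad_x = 2*4*1.6104 = 12.8832, grad_y = 2*6*1.0607 = 12.7284
  x_1 = 1.6104 - 0.01*12.8832 = 1.4816
  y_1 = 1.0607 - 0.01*12.7284 = 0.9334
Step 2: grad_x = 2*4*1.4816 = 11.8525, grad_y = 2*6*0.9334 = 11.201
  x_2 = 1.4816 - 0.01*11.8525 = 1.363
  y_2 = 0.9334 - 0.01*11.201 = 0.8214
Step 3: grad_x = 2*4*1.363 = 10.9043, grad_y = 2*6*0.8214 = 9.8569
  x_3 = 1.363 - 0.01*10.9043 = 1.254
  y_3 = 0.8214 - 0.01*9.8569 = 0.7228
Step 4: grad_x = 2*4*1.254 = 10.032, grad_y = 2*6*0.7228 = 8.674
  x_4 = 1.254 - 0.01*10.032 = 1.1537
  y_4 = 0.7228 - 0.01*8.674 = 0.6361
Step 5: grad_x = 2*4*1.1537 = 9.2294, grad_y = 2*6*0.6361 = 7.6332
  x_5 = 1.1537 - 0.01*9.2294 = 1.0614
  y_5 = 0.6361 - 0.01*7.6332 = 0.5598
f(1.0614, 0.5598) = 4*1.0614^2 + 6*0.5598^2 = 6.3862


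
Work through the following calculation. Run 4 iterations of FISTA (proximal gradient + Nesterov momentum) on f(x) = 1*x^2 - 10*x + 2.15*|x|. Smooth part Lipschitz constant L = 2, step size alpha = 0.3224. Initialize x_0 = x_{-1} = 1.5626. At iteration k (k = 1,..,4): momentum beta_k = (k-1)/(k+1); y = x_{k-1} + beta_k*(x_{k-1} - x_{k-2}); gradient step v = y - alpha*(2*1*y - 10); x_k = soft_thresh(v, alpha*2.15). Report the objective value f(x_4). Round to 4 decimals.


FISTA on f(x) = 1*x^2 - 10*x + 2.15*|x|
L = 2, alpha = 0.3224
Iteration 1: beta = 0.0, y = 1.5626 + 0.0*(1.5626 - 1.5626) = 1.5626
  grad(y) = -6.8748, v = y - alpha*grad = 3.779
  prox(v) = soft_thresh(3.779, 0.6932) = 3.0859
Iteration 2: beta = 0.3333, y = 3.0859 + 0.3333*(3.0859 - 1.5626) = 3.5936
  grad(y) = -2.8127, v = y - alpha*grad = 4.5005
  prox(v) = soft_thresh(4.5005, 0.6932) = 3.8073
Iteration 3: beta = 0.5, y = 3.8073 + 0.5*(3.8073 - 3.0859) = 4.168
  grad(y) = -1.664, v = y - alpha*grad = 4.7045
  prox(v) = soft_thresh(4.7045, 0.6932) = 4.0113
Iteration 4: beta = 0.6, y = 4.0113 + 0.6*(4.0113 - 3.8073) = 4.1337
  grad(y) = -1.7325, v = y - alpha*grad = 4.6923
  prox(v) = soft_thresh(4.6923, 0.6932) = 3.9991
f(x_4) = 1*3.9991^2 - 10*3.9991 + 2.15*|3.9991| = -15.4001


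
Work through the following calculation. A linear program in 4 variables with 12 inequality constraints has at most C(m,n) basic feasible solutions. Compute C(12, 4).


Each vertex corresponds to some choice of n active constraints out of m, so the number of vertices is at most C(m, n) = m! / (n!(m-n)!).
m = 12, n = 4
Numerator: 12 * 11 * 10 * 9
Denominator: 4! = 24
C(12, 4) = 495


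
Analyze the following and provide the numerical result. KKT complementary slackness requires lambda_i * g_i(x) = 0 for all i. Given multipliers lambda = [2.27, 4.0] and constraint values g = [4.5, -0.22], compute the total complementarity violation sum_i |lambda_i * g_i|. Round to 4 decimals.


KKT complementary slackness check:
lambda_1 * g_1 = 2.27 * 4.5 = 10.215
lambda_2 * g_2 = 4.0 * -0.22 = -0.88
Total violation = 10.215 + 0.88 = 11.095


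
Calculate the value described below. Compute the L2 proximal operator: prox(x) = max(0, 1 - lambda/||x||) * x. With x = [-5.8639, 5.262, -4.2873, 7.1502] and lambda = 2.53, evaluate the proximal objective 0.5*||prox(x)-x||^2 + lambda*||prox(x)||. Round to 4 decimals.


Step 1: Compute ||x||.
||x|| = 11.4708
Step 2: Compute scaling factor.
scale = max(0, 1 - 2.53/11.4708) = 0.7794
Step 3: prox(x) = [-4.5706, 4.1014, -3.3417, 5.5732]
||prox(x)|| = 8.9408
Step 4: Proximal objective.
0.5*||prox-x||^2 = 3.2005
lambda*||prox|| = 22.6202
Total = 25.8208


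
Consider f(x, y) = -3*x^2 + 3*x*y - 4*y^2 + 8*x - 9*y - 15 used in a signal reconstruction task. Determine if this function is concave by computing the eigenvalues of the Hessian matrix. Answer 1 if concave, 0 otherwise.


The Hessian of f(x,y) = -3*x^2 + 3*x*y - 4*y^2 + 8*x - 9*y - 15 is:
H = [[-6, 3], [3, -8]]
Trace = -6 - 8 = -14
Determinant = -6*-8 - (3)^2 = 39
Discriminant = (-14)^2 - 4*39 = 40.0
Eigenvalues: lambda_1 = -10.1623, lambda_2 = -3.8377
The function is concave.

1


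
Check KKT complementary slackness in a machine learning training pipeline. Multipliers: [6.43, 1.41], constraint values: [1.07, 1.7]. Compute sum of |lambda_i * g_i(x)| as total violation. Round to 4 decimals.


KKT complementary slackness check:
lambda_1 * g_1 = 6.43 * 1.07 = 6.8801
lambda_2 * g_2 = 1.41 * 1.7 = 2.397
Total violation = 6.8801 + 2.397 = 9.2771


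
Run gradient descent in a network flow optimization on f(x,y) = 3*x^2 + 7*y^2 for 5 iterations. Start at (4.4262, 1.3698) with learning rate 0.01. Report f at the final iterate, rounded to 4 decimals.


Gradient descent on f(x,y) = 3*x^2 + 7*y^2.
Starting point: (4.4262, 1.3698), alpha = 0.01
Step 1: grad_x = 2*3*4.4262 = 26.5572, grad_y = 2*7*1.3698 = 19.1772
  x_1 = 4.4262 - 0.01*26.5572 = 4.1606
  y_1 = 1.3698 - 0.01*19.1772 = 1.178
Step 2: grad_x = 2*3*4.1606 = 24.9638, grad_y = 2*7*1.178 = 16.4924
  x_2 = 4.1606 - 0.01*24.9638 = 3.911
  y_2 = 1.178 - 0.01*16.4924 = 1.0131
Step 3: grad_x = 2*3*3.911 = 23.4659, grad_y = 2*7*1.0131 = 14.1835
  x_3 = 3.911 - 0.01*23.4659 = 3.6763
  y_3 = 1.0131 - 0.01*14.1835 = 0.8713
Step 4: grad_x = 2*3*3.6763 = 22.058, grad_y = 2*7*0.8713 = 12.1978
  x_4 = 3.6763 - 0.01*22.058 = 3.4558
  y_4 = 0.8713 - 0.01*12.1978 = 0.7493
Step 5: grad_x = 2*3*3.4558 = 20.7345, grad_y = 2*7*0.7493 = 10.4901
  x_5 = 3.4558 - 0.01*20.7345 = 3.2484
  y_5 = 0.7493 - 0.01*10.4901 = 0.6444
f(3.2484, 0.6444) = 3*3.2484^2 + 7*0.6444^2 = 34.5631


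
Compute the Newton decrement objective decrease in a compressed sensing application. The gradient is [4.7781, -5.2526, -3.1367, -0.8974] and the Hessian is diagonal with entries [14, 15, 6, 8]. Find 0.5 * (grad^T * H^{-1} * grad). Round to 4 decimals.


Step 1: H is diagonal, so H^(-1) * g = [0.3413, -0.3502, -0.5228, -0.1122].
Step 2: g^T H^(-1) g = sum_i g_i^2 / H_ii
  = (4.7781)^2/14 + (-5.2526)^2/15 + (-3.1367)^2/6 + (-0.8974)^2/8
  = 1.6307 + 1.8393 + 1.6398 + 0.1007 = 5.2105
Step 3: Objective decrease = 0.5 * g^T H^(-1) g = 2.6053


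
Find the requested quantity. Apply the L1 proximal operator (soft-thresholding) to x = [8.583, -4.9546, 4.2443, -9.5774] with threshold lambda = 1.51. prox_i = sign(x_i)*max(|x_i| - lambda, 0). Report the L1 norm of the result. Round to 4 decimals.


Soft-thresholding with lambda = 1.51:
prox(8.583) = sign(8.583)*max(|8.583| - 1.51, 0) = 7.073
prox(-4.9546) = sign(-4.9546)*max(|-4.9546| - 1.51, 0) = -3.4446
prox(4.2443) = sign(4.2443)*max(|4.2443| - 1.51, 0) = 2.7343
prox(-9.5774) = sign(-9.5774)*max(|-9.5774| - 1.51, 0) = -8.0674
prox(x) = [7.073, -3.4446, 2.7343, -8.0674]
||prox(x)||_1 = 7.073 + 3.4446 + 2.7343 + 8.0674 = 21.3193


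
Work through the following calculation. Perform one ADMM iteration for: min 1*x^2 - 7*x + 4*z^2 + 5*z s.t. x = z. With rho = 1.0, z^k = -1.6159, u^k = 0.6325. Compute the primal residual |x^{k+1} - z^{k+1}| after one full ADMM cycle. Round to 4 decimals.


ADMM iteration with rho = 1.0, z^k = -1.6159, u^k = 0.6325
Step 1: x-update.
Minimize 1*x^2 - 7*x + (1.0/2)*(x + 1.6159 + 0.6325)^2
FOC: (2*1 + 1.0)*x = 7 + 1.0*(-1.6159 - 0.6325)
x^{k+1} = 1.5839
Step 2: z-update.
Minimize 4*z^2 + 5*z + (1.0/2)*(1.5839 - z + 0.6325)^2
FOC: (2*4 + 1.0)*z = -5 + 1.0*(1.5839 + 0.6325)
z^{k+1} = -0.3093
Step 3: u-update.
u^{k+1} = 0.6325 + 1.5839 + 0.3093 = 2.5257
Step 4: Primal residual = |1.5839 + 0.3093| = 1.8932


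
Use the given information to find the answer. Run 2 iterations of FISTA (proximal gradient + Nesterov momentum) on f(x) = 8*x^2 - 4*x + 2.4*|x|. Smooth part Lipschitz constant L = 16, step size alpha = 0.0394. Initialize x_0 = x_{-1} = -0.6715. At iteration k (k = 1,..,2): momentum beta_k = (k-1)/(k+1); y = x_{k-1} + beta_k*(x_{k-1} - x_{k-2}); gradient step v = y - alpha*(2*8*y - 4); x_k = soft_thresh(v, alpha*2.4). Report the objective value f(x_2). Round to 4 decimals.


FISTA on f(x) = 8*x^2 - 4*x + 2.4*|x|
L = 16, alpha = 0.0394
Iteration 1: beta = 0.0, y = -0.6715 + 0.0*(-0.6715 + 0.6715) = -0.6715
  grad(y) = -14.744, v = y - alpha*grad = -0.0906
  prox(v) = soft_thresh(-0.0906, 0.0946) = 0.0
Iteration 2: beta = 0.3333, y = 0.0 + 0.3333*(0.0 + 0.6715) = 0.2238
  grad(y) = -0.4187, v = y - alpha*grad = 0.2403
  prox(v) = soft_thresh(0.2403, 0.0946) = 0.1458
f(x_2) = 8*0.1458^2 - 4*0.1458 + 2.4*|0.1458| = -0.0632


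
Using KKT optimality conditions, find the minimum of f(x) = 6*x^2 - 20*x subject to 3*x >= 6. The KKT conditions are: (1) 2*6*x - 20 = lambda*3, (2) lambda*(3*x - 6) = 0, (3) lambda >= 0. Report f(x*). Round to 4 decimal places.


Step 1: Try lambda = 0 (constraint inactive).
x_unc = 20/(2*6) = 1.6667
Check: 3*1.6667 = 5.0001 < 6 -- violated!
Step 2: Constraint must be active: 3*x = 6
x* = 6/3 = 2.0
lambda = (2*6*2.0 - 20)/3 = 1.3333
Step 3: Compute optimal value.
f(x*) = 6*2.0^2 - 20*2.0 = -16.0


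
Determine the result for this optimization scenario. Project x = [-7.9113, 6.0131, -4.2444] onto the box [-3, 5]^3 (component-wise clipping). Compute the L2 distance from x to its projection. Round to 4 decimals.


Project each component onto [-3, 5].
clip(-7.9113) = -3.0, clip(6.0131) = 5.0, clip(-4.2444) = -3.0
Projection = [-3.0, 5.0, -3.0]
Squared diffs: [24.1209, 1.0264, 1.5485]
Distance = sqrt(26.6958) = 5.1668


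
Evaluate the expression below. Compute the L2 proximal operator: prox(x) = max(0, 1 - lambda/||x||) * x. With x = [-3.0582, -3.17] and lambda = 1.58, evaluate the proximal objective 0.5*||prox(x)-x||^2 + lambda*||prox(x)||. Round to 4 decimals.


Step 1: Compute ||x||.
||x|| = 4.4047
Step 2: Compute scaling factor.
scale = max(0, 1 - 1.58/4.4047) = 0.6413
Step 3: prox(x) = [-1.9612, -2.0329]
||prox(x)|| = 2.8247
Step 4: Proximal objective.
0.5*||prox-x||^2 = 1.2482
lambda*||prox|| = 4.463
Total = 5.7112


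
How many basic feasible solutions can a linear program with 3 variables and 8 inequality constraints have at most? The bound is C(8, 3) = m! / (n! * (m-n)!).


Each vertex corresponds to some choice of n active constraints out of m, so the number of vertices is at most C(m, n) = m! / (n!(m-n)!).
m = 8, n = 3
Numerator: 8 * 7 * 6
Denominator: 3! = 6
C(8, 3) = 56


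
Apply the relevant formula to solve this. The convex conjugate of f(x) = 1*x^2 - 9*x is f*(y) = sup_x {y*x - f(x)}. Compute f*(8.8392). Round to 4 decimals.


f*(y) = sup_x {y*x - a*x^2 - b*x} = sup_x {(y-b)*x - a*x^2}
FOC: (y - b) - 2a*x = 0 => x* = (y - b)/(2a)
x* = (8.8392 + 9)/(2*1) = 8.9196
f*(8.8392) = (y-b)^2/(4a) = (8.8392 + 9)^2/(4*1)
= 318.2371/4 = 79.5593


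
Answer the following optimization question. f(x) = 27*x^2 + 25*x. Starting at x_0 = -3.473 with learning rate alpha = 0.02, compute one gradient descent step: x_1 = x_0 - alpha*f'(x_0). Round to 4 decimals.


We compute the gradient at x_0 and apply the update.
f'(x) = 54*x + 25
f'(-3.473) = 54*-3.473 + 25 = -162.542
x_1 = -3.473 - 0.02*-162.542 = -0.2222


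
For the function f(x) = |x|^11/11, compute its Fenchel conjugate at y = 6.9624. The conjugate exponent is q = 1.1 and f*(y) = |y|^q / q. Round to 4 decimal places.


The conjugate exponent q satisfies 1/p + 1/q = 1.
p = 11, so q = 11/(11 - 1) = 1.1
|y|^q = 6.9624^1.1 = 8.4535
f*(6.9624) = 8.4535 / 1.1 = 7.685


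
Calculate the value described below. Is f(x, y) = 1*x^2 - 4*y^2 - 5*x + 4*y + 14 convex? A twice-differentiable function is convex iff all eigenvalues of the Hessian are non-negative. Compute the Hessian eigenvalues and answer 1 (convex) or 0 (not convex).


The Hessian of f(x,y) = 1*x^2 - 4*y^2 - 5*x + 4*y + 14 is:
H = [[2, 0], [0, -8]]
Trace = 2 - 8 = -6
Determinant = 2*-8 - (0)^2 = -16
Discriminant = (-6)^2 - 4*-16 = 100.0
Eigenvalues: lambda_1 = -8.0, lambda_2 = 2.0
The function is not convex.

0


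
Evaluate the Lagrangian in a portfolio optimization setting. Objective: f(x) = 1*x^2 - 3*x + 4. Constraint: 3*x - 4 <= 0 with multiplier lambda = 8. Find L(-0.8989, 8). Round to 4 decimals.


Step 1: Evaluate f(x).
f(-0.8989) = 1*(-0.8989)^2 - 3*(-0.8989) + 4 = 7.5047
Step 2: Evaluate g(x).
g(-0.8989) = 3*-0.8989 - 4 = -6.6967
Step 3: Compute Lagrangian.
L = 7.5047 + 8*-6.6967 = -46.0689


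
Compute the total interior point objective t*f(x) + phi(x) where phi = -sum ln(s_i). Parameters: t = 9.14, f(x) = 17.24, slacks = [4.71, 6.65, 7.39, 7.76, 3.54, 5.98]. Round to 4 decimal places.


Step 1: Compute log-barrier.
ln values: [1.5497, 1.8946, 2.0001, 2.049, 1.2641, 1.7884]
phi = -(1.5497 + 1.8946 + 2.0001 + 2.049 + 1.2641 + 1.7884) = -10.546
Step 2: Compute augmented objective.
t*f(x) = 9.14*17.24 = 157.5736
Total = 157.5736 - 10.546 = 147.0276


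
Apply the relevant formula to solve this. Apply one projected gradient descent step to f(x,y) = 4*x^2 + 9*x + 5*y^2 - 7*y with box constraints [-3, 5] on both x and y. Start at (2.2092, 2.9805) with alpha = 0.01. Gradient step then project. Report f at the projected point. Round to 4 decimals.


Step 1: Compute gradient at (2.2092, 2.9805).
grad_x = 2*4*2.2092 + 9 = 26.6736
grad_y = 2*5*2.9805 - 7 = 22.805
Step 2: Gradient step.
x_raw = 2.2092 - 0.01*26.6736 = 1.9425
y_raw = 2.9805 - 0.01*22.805 = 2.7525
Step 3: Project onto [-3, 5].
x_proj = clip(1.9425) = 1.9425
y_proj = clip(2.7525) = 2.7525
Step 4: Evaluate f.
f(1.9425, 2.7525) = 51.1876


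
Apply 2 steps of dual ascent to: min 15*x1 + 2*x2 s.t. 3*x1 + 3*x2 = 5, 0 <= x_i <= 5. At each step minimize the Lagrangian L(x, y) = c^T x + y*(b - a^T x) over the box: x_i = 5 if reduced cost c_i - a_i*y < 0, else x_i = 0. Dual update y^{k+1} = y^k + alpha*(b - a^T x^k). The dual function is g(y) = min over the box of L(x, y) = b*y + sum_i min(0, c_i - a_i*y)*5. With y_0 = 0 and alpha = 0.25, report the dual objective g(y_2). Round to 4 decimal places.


Dual ascent for LP: min 15*x1 + 2*x2, 3*x1 + 3*x2 = 5, 0 <= x_i <= 5
Step 1: y^k = 0.0, reduced costs: (15.0, 2.0)
  x^k = (0.0, 0.0), subgradient = b - a^T x = 5.0
  y^{k+1} = 0.0 + 0.25*5.0 = 1.25
Step 2: y^k = 1.25, reduced costs: (11.25, -1.75)
  x^k = (0.0, 5.0), subgradient = b - a^T x = -10.0
  y^{k+1} = 1.25 + 0.25*-10.0 = -1.25
Dual objective at y_2 = -1.25: reduced costs (18.75, 5.75), box minimizer x = (0.0, 0.0)
g(y_2) = b*y + (c1 - a1*y)*x1 + (c2 - a2*y)*x2 = 5*(-1.25) + 18.75*0.0 + 5.75*0.0 = -6.25 + 0.0 + 0.0 = -6.25


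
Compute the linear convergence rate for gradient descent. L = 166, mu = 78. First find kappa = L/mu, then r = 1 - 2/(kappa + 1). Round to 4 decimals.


Step 1: Compute the condition number.
kappa = L/mu = 166/78 = 2.1282
Step 2: Compute the convergence rate.
r = 1 - 2/(kappa + 1) = 1 - 2*mu/(L + mu) = (L - mu)/(L + mu) = 88/244 = 0.3607


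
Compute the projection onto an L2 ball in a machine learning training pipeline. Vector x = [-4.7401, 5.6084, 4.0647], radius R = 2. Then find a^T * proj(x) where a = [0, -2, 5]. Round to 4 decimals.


Step 1: Compute ||x|| (intermediates to 6 decimals).
||x|| = sqrt((-4.7401)^2 + 5.6084^2 + 4.0647^2) = 8.393121
Step 2: Project.
Since ||x|| > R, scale = R/||x|| = 2/8.393121 = 0.23829, proj(x) = scale * x
proj(x) = [-1.129518, 1.336426, 0.968577]
Step 3: Dot product.
a^T * proj(x) = 0*(-1.129518) - 2*1.336426 + 5*0.968577 = 2.17


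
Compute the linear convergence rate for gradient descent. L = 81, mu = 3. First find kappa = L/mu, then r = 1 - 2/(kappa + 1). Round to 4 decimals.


Step 1: Compute the condition number.
kappa = L/mu = 81/3 = 27.0
Step 2: Compute the convergence rate.
r = 1 - 2/(kappa + 1) = 1 - 2*mu/(L + mu) = (L - mu)/(L + mu) = 78/84 = 0.9286


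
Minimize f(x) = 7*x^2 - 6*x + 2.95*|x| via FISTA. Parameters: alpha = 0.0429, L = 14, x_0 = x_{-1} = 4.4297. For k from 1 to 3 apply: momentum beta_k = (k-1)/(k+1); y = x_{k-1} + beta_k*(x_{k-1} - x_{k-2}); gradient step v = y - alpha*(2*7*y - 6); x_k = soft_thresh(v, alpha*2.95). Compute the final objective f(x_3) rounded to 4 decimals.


FISTA on f(x) = 7*x^2 - 6*x + 2.95*|x|
L = 14, alpha = 0.0429
Iteration 1: beta = 0.0, y = 4.4297 + 0.0*(4.4297 - 4.4297) = 4.4297
  grad(y) = 56.0158, v = y - alpha*grad = 2.0266
  prox(v) = soft_thresh(2.0266, 0.1266) = 1.9001
Iteration 2: beta = 0.3333, y = 1.9001 + 0.3333*(1.9001 - 4.4297) = 1.0569
  grad(y) = 8.796, v = y - alpha*grad = 0.6795
  prox(v) = soft_thresh(0.6795, 0.1266) = 0.553
Iteration 3: beta = 0.5, y = 0.553 + 0.5*(0.553 - 1.9001) = -0.1206
  grad(y) = -7.6884, v = y - alpha*grad = 0.2092
  prox(v) = soft_thresh(0.2092, 0.1266) = 0.0827
f(x_3) = 7*0.0827^2 - 6*0.0827 + 2.95*|0.0827| = -0.2043


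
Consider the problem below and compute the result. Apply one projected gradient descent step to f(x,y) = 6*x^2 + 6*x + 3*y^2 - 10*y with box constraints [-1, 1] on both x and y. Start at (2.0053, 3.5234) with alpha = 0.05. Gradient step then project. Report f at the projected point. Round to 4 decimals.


Step 1: Compute gradient at (2.0053, 3.5234).
grad_x = 2*6*2.0053 + 6 = 30.0636
grad_y = 2*3*3.5234 - 10 = 11.1404
Step 2: Gradient step.
x_raw = 2.0053 - 0.05*30.0636 = 0.5021
y_raw = 3.5234 - 0.05*11.1404 = 2.9664
Step 3: Project onto [-1, 1].
x_proj = clip(0.5021) = 0.5021
y_proj = clip(2.9664) = 1.0
Step 4: Evaluate f.
f(0.5021, 1.0) = -2.4745


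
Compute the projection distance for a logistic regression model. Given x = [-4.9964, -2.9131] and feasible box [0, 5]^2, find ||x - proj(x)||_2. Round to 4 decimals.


Project each component onto [0, 5].
clip(-4.9964) = 0.0, clip(-2.9131) = 0.0
Projection = [0.0, 0.0]
Squared diffs: [24.964, 8.4862]
Distance = sqrt(33.4502) = 5.7836


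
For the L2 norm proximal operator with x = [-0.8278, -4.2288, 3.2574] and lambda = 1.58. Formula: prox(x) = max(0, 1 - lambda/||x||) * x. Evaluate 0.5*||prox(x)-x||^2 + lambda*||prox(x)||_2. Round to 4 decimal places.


Step 1: Compute ||x||.
||x|| = 5.4017
Step 2: Compute scaling factor.
scale = max(0, 1 - 1.58/5.4017) = 0.7075
Step 3: prox(x) = [-0.5857, -2.9919, 2.3046]
||prox(x)|| = 3.8217
Step 4: Proximal objective.
0.5*||prox-x||^2 = 1.2482
lambda*||prox|| = 6.0383
Total = 7.2865


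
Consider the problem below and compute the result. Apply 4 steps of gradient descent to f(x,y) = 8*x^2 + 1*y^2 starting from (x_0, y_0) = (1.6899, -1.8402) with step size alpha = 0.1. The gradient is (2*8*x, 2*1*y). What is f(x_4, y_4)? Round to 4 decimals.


Gradient descent on f(x,y) = 8*x^2 + 1*y^2.
Starting point: (1.6899, -1.8402), alpha = 0.1
Step 1: grad_x = 2*8*1.6899 = 27.0384, grad_y = 2*1*-1.8402 = -3.6804
  x_1 = 1.6899 - 0.1*27.0384 = -1.0139
  y_1 = -1.8402 - 0.1*-3.6804 = -1.4722
Step 2: grad_x = 2*8*-1.0139 = -16.223, grad_y = 2*1*-1.4722 = -2.9443
  x_2 = -1.0139 - 0.1*-16.223 = 0.6084
  y_2 = -1.4722 - 0.1*-2.9443 = -1.1777
Step 3: grad_x = 2*8*0.6084 = 9.7338, grad_y = 2*1*-1.1777 = -2.3555
  x_3 = 0.6084 - 0.1*9.7338 = -0.365
  y_3 = -1.1777 - 0.1*-2.3555 = -0.9422
Step 4: grad_x = 2*8*-0.365 = -5.8403, grad_y = 2*1*-0.9422 = -1.8844
  x_4 = -0.365 - 0.1*-5.8403 = 0.219
  y_4 = -0.9422 - 0.1*-1.8844 = -0.7537
f(0.219, -0.7537) = 8*0.219^2 + 1*(-0.7537)^2 = 0.9519


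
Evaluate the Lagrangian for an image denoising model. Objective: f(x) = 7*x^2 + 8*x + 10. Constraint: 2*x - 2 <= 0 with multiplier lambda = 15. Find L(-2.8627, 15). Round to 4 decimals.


Step 1: Evaluate f(x).
f(-2.8627) = 7*(-2.8627)^2 + 8*(-2.8627) + 10 = 44.4638
Step 2: Evaluate g(x).
g(-2.8627) = 2*-2.8627 - 2 = -7.7254
Step 3: Compute Lagrangian.
L = 44.4638 + 15*-7.7254 = -71.4172


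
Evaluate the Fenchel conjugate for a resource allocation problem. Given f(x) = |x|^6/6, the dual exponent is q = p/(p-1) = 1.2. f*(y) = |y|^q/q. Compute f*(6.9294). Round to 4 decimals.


The conjugate exponent q satisfies 1/p + 1/q = 1.
p = 6, so q = 6/(6 - 1) = 1.2
|y|^q = 6.9294^1.2 = 10.2055
f*(6.9294) = 10.2055 / 1.2 = 8.5046


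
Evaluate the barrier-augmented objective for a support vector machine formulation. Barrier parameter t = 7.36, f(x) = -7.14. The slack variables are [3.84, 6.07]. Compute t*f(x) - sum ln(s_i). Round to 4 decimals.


Step 1: Compute log-barrier.
ln values: [1.3455, 1.8034]
phi = -(1.3455 + 1.8034) = -3.1488
Step 2: Compute augmented objective.
t*f(x) = 7.36*-7.14 = -52.5504
Total = -52.5504 - 3.1488 = -55.6992


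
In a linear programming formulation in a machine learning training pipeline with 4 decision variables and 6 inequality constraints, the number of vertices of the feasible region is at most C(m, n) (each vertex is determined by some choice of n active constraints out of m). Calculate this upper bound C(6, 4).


Each vertex corresponds to some choice of n active constraints out of m, so the number of vertices is at most C(m, n) = m! / (n!(m-n)!).
m = 6, n = 4
Numerator: 6 * 5 * 4 * 3
Denominator: 4! = 24
C(6, 4) = 15


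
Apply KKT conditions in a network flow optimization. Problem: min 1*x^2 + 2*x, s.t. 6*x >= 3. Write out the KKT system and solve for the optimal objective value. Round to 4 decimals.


Step 1: Try lambda = 0 (constraint inactive).
x_unc = -2/(2*1) = -1.0
Check: 6*-1.0 = -6.0 < 3 -- violated!
Step 2: Constraint must be active: 6*x = 3
x* = 3/6 = 0.5
lambda = (2*1*0.5 + 2)/6 = 0.5
Step 3: Compute optimal value.
f(x*) = 1*0.5^2 + 2*0.5 = 1.25


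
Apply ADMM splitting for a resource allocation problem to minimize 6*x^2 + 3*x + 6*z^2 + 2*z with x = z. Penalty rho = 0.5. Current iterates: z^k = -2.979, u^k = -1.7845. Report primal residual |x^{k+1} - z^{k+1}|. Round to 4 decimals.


ADMM iteration with rho = 0.5, z^k = -2.979, u^k = -1.7845
Step 1: x-update.
Minimize 6*x^2 + 3*x + (0.5/2)*(x + 2.979 - 1.7845)^2
FOC: (2*6 + 0.5)*x = -3 + 0.5*(-2.979 + 1.7845)
x^{k+1} = -0.2878
Step 2: z-update.
Minimize 6*z^2 + 2*z + (0.5/2)*(-0.2878 - z - 1.7845)^2
FOC: (2*6 + 0.5)*z = -2 + 0.5*(-0.2878 - 1.7845)
z^{k+1} = -0.2429
Step 3: u-update.
u^{k+1} = -1.7845 - 0.2878 + 0.2429 = -1.8294
Step 4: Primal residual = |-0.2878 + 0.2429| = 0.0449
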